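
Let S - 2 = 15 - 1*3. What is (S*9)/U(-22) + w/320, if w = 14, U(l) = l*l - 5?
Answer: 23513/76640 ≈ 0.30680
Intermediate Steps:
S = 14 (S = 2 + (15 - 1*3) = 2 + (15 - 3) = 2 + 12 = 14)
U(l) = -5 + l**2 (U(l) = l**2 - 5 = -5 + l**2)
(S*9)/U(-22) + w/320 = (14*9)/(-5 + (-22)**2) + 14/320 = 126/(-5 + 484) + 14*(1/320) = 126/479 + 7/160 = 23513/76640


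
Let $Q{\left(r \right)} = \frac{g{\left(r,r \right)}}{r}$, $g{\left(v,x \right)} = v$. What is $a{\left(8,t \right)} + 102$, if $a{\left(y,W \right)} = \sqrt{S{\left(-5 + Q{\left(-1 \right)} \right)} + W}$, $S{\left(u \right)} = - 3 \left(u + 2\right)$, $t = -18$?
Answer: $102 + 2 i \sqrt{3} \approx 102.0 + 3.4641 i$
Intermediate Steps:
$Q{\left(r \right)} = 1$ ($Q{\left(r \right)} = \frac{r}{r} = 1$)
$S{\left(u \right)} = -6 - 3 u$ ($S{\left(u \right)} = - 3 \left(2 + u\right) = -6 - 3 u$)
$a{\left(y,W \right)} = \sqrt{6 + W}$ ($a{\left(y,W \right)} = \sqrt{\left(-6 - 3 \left(-5 + 1\right)\right) + W} = \sqrt{\left(-6 - -12\right) + W} = \sqrt{\left(-6 + 12\right) + W} = \sqrt{6 + W}$)
$a{\left(8,t \right)} + 102 = \sqrt{6 - 18} + 102 = \sqrt{-12} + 102 = 2 i \sqrt{3} + 102 = 102 + 2 i \sqrt{3}$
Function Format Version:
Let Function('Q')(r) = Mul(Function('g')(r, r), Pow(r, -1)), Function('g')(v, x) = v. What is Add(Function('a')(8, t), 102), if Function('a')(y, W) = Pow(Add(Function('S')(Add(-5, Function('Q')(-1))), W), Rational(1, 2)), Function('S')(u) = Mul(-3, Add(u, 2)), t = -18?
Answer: Add(102, Mul(2, I, Pow(3, Rational(1, 2)))) ≈ Add(102.00, Mul(3.4641, I))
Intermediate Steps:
Function('Q')(r) = 1 (Function('Q')(r) = Mul(r, Pow(r, -1)) = 1)
Function('S')(u) = Add(-6, Mul(-3, u)) (Function('S')(u) = Mul(-3, Add(2, u)) = Add(-6, Mul(-3, u)))
Function('a')(y, W) = Pow(Add(6, W), Rational(1, 2)) (Function('a')(y, W) = Pow(Add(Add(-6, Mul(-3, Add(-5, 1))), W), Rational(1, 2)) = Pow(Add(Add(-6, Mul(-3, -4)), W), Rational(1, 2)) = Pow(Add(Add(-6, 12), W), Rational(1, 2)) = Pow(Add(6, W), Rational(1, 2)))
Add(Function('a')(8, t), 102) = Add(Pow(Add(6, -18), Rational(1, 2)), 102) = Add(Pow(-12, Rational(1, 2)), 102) = Add(Mul(2, I, Pow(3, Rational(1, 2))), 102) = Add(102, Mul(2, I, Pow(3, Rational(1, 2))))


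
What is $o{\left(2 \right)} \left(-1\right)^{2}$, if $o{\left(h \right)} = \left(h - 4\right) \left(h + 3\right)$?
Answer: $-10$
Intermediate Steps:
$o{\left(h \right)} = \left(-4 + h\right) \left(3 + h\right)$
$o{\left(2 \right)} \left(-1\right)^{2} = \left(-12 + 2^{2} - 2\right) \left(-1\right)^{2} = \left(-12 + 4 - 2\right) 1 = \left(-10\right) 1 = -10$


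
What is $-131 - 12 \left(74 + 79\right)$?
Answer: $-1967$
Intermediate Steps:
$-131 - 12 \left(74 + 79\right) = -131 - 1836 = -1967$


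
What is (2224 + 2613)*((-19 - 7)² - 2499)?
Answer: -8817851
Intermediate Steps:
(2224 + 2613)*((-19 - 7)² - 2499) = 4837*((-26)² - 2499) = 4837*(676 - 2499) = 4837*(-1823) = -8817851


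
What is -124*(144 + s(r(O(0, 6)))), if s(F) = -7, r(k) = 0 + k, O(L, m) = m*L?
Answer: -16988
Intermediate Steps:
O(L, m) = L*m
r(k) = k
-124*(144 + s(r(O(0, 6)))) = -124*(144 - 7) = -124*137 = -16988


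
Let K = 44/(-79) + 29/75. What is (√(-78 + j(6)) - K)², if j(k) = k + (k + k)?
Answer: -2105319419/35105625 + 4036*I*√15/5925 ≈ -59.971 + 2.6382*I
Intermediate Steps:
j(k) = 3*k (j(k) = k + 2*k = 3*k)
K = -1009/5925 (K = 44*(-1/79) + 29*(1/75) = -44/79 + 29/75 = -1009/5925 ≈ -0.17030)
(√(-78 + j(6)) - K)² = (√(-78 + 3*6) - 1*(-1009/5925))² = (√(-78 + 18) + 1009/5925)² = (√(-60) + 1009/5925)² = (2*I*√15 + 1009/5925)² = (1009/5925 + 2*I*√15)²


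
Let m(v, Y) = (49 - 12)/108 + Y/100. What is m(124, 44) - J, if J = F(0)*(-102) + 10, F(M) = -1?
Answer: -300287/2700 ≈ -111.22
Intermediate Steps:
m(v, Y) = 37/108 + Y/100 (m(v, Y) = 37*(1/108) + Y*(1/100) = 37/108 + Y/100)
J = 112 (J = -1*(-102) + 10 = 102 + 10 = 112)
m(124, 44) - J = (37/108 + (1/100)*44) - 1*112 = (37/108 + 11/25) - 112 = 2113/2700 - 112 = -300287/2700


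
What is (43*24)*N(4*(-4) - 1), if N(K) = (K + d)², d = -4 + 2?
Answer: 372552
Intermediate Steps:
d = -2
N(K) = (-2 + K)² (N(K) = (K - 2)² = (-2 + K)²)
(43*24)*N(4*(-4) - 1) = (43*24)*(-2 + (4*(-4) - 1))² = 1032*(-2 + (-16 - 1))² = 1032*(-2 - 17)² = 1032*(-19)² = 1032*361 = 372552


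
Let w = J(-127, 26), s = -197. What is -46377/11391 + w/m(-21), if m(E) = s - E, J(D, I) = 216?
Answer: -442617/83534 ≈ -5.2986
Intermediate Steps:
w = 216
m(E) = -197 - E
-46377/11391 + w/m(-21) = -46377/11391 + 216/(-197 - 1*(-21)) = -46377*1/11391 + 216/(-197 + 21) = -15459/3797 + 216/(-176) = -15459/3797 + 216*(-1/176) = -15459/3797 - 27/22 = -442617/83534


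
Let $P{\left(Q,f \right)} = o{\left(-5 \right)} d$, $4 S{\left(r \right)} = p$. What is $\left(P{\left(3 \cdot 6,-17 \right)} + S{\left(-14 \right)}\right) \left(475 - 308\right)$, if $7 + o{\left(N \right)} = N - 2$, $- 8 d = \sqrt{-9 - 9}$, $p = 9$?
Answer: $\frac{1503}{4} + \frac{3507 i \sqrt{2}}{4} \approx 375.75 + 1239.9 i$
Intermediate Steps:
$d = - \frac{3 i \sqrt{2}}{8}$ ($d = - \frac{\sqrt{-9 - 9}}{8} = - \frac{\sqrt{-18}}{8} = - \frac{3 i \sqrt{2}}{8} \approx - 0.53033 i$)
$S{\left(r \right)} = \frac{9}{4}$ ($S{\left(r \right)} = \frac{1}{4} \cdot 9 = \frac{9}{4}$)
$o{\left(N \right)} = -9 + N$ ($o{\left(N \right)} = -7 + \left(N - 2\right) = -7 + \left(-2 + N\right) = -9 + N$)
$P{\left(Q,f \right)} = \frac{21 i \sqrt{2}}{4}$ ($P{\left(Q,f \right)} = \left(-9 - 5\right) \left(- \frac{3 i \sqrt{2}}{8}\right) = - 14 \left(- \frac{3 i \sqrt{2}}{8}\right) = \frac{21 i \sqrt{2}}{4}$)
$\left(P{\left(3 \cdot 6,-17 \right)} + S{\left(-14 \right)}\right) \left(475 - 308\right) = \left(\frac{21 i \sqrt{2}}{4} + \frac{9}{4}\right) \left(475 - 308\right) = \left(\frac{9}{4} + \frac{21 i \sqrt{2}}{4}\right) 167 = \frac{1503}{4} + \frac{3507 i \sqrt{2}}{4}$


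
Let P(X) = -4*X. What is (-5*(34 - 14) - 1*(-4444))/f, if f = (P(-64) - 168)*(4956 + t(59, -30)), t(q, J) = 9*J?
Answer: 181/17182 ≈ 0.010534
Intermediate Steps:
f = 412368 (f = (-4*(-64) - 168)*(4956 + 9*(-30)) = (256 - 168)*(4956 - 270) = 88*4686 = 412368)
(-5*(34 - 14) - 1*(-4444))/f = (-5*(34 - 14) - 1*(-4444))/412368 = (-5*20 + 4444)*(1/412368) = (-100 + 4444)*(1/412368) = 4344*(1/412368) = 181/17182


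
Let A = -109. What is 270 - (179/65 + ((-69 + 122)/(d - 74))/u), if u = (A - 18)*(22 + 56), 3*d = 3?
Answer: 966278981/3615690 ≈ 267.25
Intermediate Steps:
d = 1 (d = (⅓)*3 = 1)
u = -9906 (u = (-109 - 18)*(22 + 56) = -127*78 = -9906)
270 - (179/65 + ((-69 + 122)/(d - 74))/u) = 270 - (179/65 + ((-69 + 122)/(1 - 74))/(-9906)) = 270 - (179*(1/65) + (53/(-73))*(-1/9906)) = 270 - (179/65 + (53*(-1/73))*(-1/9906)) = 270 - (179/65 - 53/73*(-1/9906)) = 270 - (179/65 + 53/723138) = 270 - 1*9957319/3615690 = 270 - 9957319/3615690 = 966278981/3615690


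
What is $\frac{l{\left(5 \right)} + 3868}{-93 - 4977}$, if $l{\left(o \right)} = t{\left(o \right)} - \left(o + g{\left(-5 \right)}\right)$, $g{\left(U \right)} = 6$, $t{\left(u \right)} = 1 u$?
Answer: $- \frac{1931}{2535} \approx -0.76174$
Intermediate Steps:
$t{\left(u \right)} = u$
$l{\left(o \right)} = -6$ ($l{\left(o \right)} = o - \left(o + 6\right) = o - \left(6 + o\right) = -6$)
$\frac{l{\left(5 \right)} + 3868}{-93 - 4977} = \frac{-6 + 3868}{-93 - 4977} = \frac{3862}{-5070} = 3862 \left(- \frac{1}{5070}\right) = - \frac{1931}{2535}$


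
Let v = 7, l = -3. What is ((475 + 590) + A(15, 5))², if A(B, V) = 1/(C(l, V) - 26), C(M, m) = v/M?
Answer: 8194232484/7225 ≈ 1.1342e+6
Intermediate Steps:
C(M, m) = 7/M
A(B, V) = -3/85 (A(B, V) = 1/(7/(-3) - 26) = 1/(7*(-⅓) - 26) = 1/(-7/3 - 26) = 1/(-85/3) = -3/85)
((475 + 590) + A(15, 5))² = ((475 + 590) - 3/85)² = (1065 - 3/85)² = (90522/85)² = 8194232484/7225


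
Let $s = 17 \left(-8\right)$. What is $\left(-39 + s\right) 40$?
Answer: $-7000$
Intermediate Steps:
$s = -136$
$\left(-39 + s\right) 40 = \left(-39 - 136\right) 40 = \left(-175\right) 40 = -7000$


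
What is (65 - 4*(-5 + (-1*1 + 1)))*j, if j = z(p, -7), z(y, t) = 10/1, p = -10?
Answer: 850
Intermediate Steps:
z(y, t) = 10 (z(y, t) = 10*1 = 10)
j = 10
(65 - 4*(-5 + (-1*1 + 1)))*j = (65 - 4*(-5 + (-1*1 + 1)))*10 = (65 - 4*(-5 + (-1 + 1)))*10 = (65 - 4*(-5 + 0))*10 = (65 - 4*(-5))*10 = (65 + 20)*10 = 85*10 = 850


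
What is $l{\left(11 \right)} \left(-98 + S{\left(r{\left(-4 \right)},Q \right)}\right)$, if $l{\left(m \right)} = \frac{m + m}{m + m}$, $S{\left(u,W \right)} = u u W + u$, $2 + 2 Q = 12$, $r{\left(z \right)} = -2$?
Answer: $-80$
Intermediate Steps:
$Q = 5$ ($Q = -1 + \frac{1}{2} \cdot 12 = -1 + 6 = 5$)
$S{\left(u,W \right)} = u + W u^{2}$ ($S{\left(u,W \right)} = u^{2} W + u = W u^{2} + u = u + W u^{2}$)
$l{\left(m \right)} = 1$ ($l{\left(m \right)} = \frac{2 m}{2 m} = 2 m \frac{1}{2 m} = 1$)
$l{\left(11 \right)} \left(-98 + S{\left(r{\left(-4 \right)},Q \right)}\right) = 1 \left(-98 - 2 \left(1 + 5 \left(-2\right)\right)\right) = 1 \left(-98 - 2 \left(1 - 10\right)\right) = 1 \left(-98 - -18\right) = 1 \left(-98 + 18\right) = 1 \left(-80\right) = -80$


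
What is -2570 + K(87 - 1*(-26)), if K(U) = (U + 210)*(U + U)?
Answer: 70428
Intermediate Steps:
K(U) = 2*U*(210 + U) (K(U) = (210 + U)*(2*U) = 2*U*(210 + U))
-2570 + K(87 - 1*(-26)) = -2570 + 2*(87 - 1*(-26))*(210 + (87 - 1*(-26))) = -2570 + 2*(87 + 26)*(210 + (87 + 26)) = -2570 + 2*113*(210 + 113) = -2570 + 2*113*323 = -2570 + 72998 = 70428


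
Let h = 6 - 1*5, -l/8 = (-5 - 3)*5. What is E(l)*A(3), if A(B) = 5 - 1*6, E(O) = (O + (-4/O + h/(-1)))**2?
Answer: -651219361/6400 ≈ -1.0175e+5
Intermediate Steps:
l = 320 (l = -8*(-5 - 3)*5 = -(-64)*5 = -8*(-40) = 320)
h = 1 (h = 6 - 5 = 1)
E(O) = (-1 + O - 4/O)**2 (E(O) = (O + (-4/O + 1/(-1)))**2 = (O + (-4/O + 1*(-1)))**2 = (O + (-4/O - 1))**2 = (O + (-1 - 4/O))**2 = (-1 + O - 4/O)**2)
A(B) = -1 (A(B) = 5 - 6 = -1)
E(l)*A(3) = ((4 + 320 - 1*320**2)**2/320**2)*(-1) = ((4 + 320 - 1*102400)**2/102400)*(-1) = ((4 + 320 - 102400)**2/102400)*(-1) = ((1/102400)*(-102076)**2)*(-1) = ((1/102400)*10419509776)*(-1) = (651219361/6400)*(-1) = -651219361/6400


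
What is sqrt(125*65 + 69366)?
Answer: sqrt(77491) ≈ 278.37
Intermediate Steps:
sqrt(125*65 + 69366) = sqrt(8125 + 69366) = sqrt(77491)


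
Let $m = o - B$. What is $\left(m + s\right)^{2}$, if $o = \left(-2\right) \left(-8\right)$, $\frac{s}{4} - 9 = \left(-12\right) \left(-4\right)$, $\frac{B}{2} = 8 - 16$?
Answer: $67600$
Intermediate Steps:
$B = -16$ ($B = 2 \left(8 - 16\right) = 2 \left(-8\right) = -16$)
$s = 228$ ($s = 36 + 4 \left(\left(-12\right) \left(-4\right)\right) = 36 + 4 \cdot 48 = 36 + 192 = 228$)
$o = 16$
$m = 32$ ($m = 16 - -16 = 16 + 16 = 32$)
$\left(m + s\right)^{2} = \left(32 + 228\right)^{2} = 260^{2} = 67600$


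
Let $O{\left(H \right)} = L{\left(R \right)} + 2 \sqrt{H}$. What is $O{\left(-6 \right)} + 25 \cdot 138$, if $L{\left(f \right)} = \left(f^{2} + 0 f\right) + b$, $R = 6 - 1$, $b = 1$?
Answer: $3476 + 2 i \sqrt{6} \approx 3476.0 + 4.899 i$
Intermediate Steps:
$R = 5$
$L{\left(f \right)} = 1 + f^{2}$ ($L{\left(f \right)} = \left(f^{2} + 0 f\right) + 1 = \left(f^{2} + 0\right) + 1 = f^{2} + 1 = 1 + f^{2}$)
$O{\left(H \right)} = 26 + 2 \sqrt{H}$ ($O{\left(H \right)} = \left(1 + 5^{2}\right) + 2 \sqrt{H} = \left(1 + 25\right) + 2 \sqrt{H} = 26 + 2 \sqrt{H}$)
$O{\left(-6 \right)} + 25 \cdot 138 = \left(26 + 2 \sqrt{-6}\right) + 25 \cdot 138 = \left(26 + 2 i \sqrt{6}\right) + 3450 = 3476 + 2 i \sqrt{6}$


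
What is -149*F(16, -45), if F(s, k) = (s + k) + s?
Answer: 1937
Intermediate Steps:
F(s, k) = k + 2*s (F(s, k) = (k + s) + s = k + 2*s)
-149*F(16, -45) = -149*(-45 + 2*16) = -149*(-45 + 32) = -149*(-13) = 1937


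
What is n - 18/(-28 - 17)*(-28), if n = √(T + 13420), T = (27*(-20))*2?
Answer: -56/5 + 2*√3085 ≈ 99.885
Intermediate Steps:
T = -1080 (T = -540*2 = -1080)
n = 2*√3085 (n = √(-1080 + 13420) = √12340 = 2*√3085 ≈ 111.09)
n - 18/(-28 - 17)*(-28) = 2*√3085 - 18/(-28 - 17)*(-28) = 2*√3085 - 18/(-45)*(-28) = 2*√3085 - 18*(-1/45)*(-28) = 2*√3085 - (-2)*(-28)/5 = 2*√3085 - 1*56/5 = 2*√3085 - 56/5 = -56/5 + 2*√3085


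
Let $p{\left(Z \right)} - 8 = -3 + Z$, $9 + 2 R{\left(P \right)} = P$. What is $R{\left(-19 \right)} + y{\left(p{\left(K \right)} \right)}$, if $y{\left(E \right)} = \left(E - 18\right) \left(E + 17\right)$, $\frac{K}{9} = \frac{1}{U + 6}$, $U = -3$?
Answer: $-264$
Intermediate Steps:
$R{\left(P \right)} = - \frac{9}{2} + \frac{P}{2}$
$K = 3$ ($K = \frac{9}{-3 + 6} = \frac{9}{3} = 9 \cdot \frac{1}{3} = 3$)
$p{\left(Z \right)} = 5 + Z$ ($p{\left(Z \right)} = 8 + \left(-3 + Z\right) = 5 + Z$)
$y{\left(E \right)} = \left(-18 + E\right) \left(17 + E\right)$
$R{\left(-19 \right)} + y{\left(p{\left(K \right)} \right)} = \left(- \frac{9}{2} + \frac{1}{2} \left(-19\right)\right) - \left(314 - \left(5 + 3\right)^{2}\right) = \left(- \frac{9}{2} - \frac{19}{2}\right) - \left(314 - 64\right) = -14 - 250 = -264$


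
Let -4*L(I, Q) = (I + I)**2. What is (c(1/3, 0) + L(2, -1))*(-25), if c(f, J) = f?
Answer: 275/3 ≈ 91.667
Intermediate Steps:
L(I, Q) = -I**2 (L(I, Q) = -(I + I)**2/4 = -4*I**2/4 = -I**2)
(c(1/3, 0) + L(2, -1))*(-25) = (1/3 - 1*2**2)*(-25) = (1/3 - 1*4)*(-25) = (1/3 - 4)*(-25) = -11/3*(-25) = 275/3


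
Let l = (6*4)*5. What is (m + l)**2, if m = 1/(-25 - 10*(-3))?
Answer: 361201/25 ≈ 14448.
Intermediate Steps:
l = 120 (l = 24*5 = 120)
m = 1/5 (m = 1/(-25 + 30) = 1/5 ≈ 0.20000)
(m + l)**2 = (1/5 + 120)**2 = (601/5)**2 = 361201/25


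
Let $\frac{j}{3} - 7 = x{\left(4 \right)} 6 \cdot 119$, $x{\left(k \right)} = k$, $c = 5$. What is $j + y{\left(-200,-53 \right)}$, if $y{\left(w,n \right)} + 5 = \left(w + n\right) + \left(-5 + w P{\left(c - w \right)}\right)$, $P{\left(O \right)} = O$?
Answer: $-32674$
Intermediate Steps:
$y{\left(w,n \right)} = -10 + n + w + w \left(5 - w\right)$ ($y{\left(w,n \right)} = -5 + \left(\left(w + n\right) + \left(-5 + w \left(5 - w\right)\right)\right) = -5 + \left(\left(n + w\right) + \left(-5 + w \left(5 - w\right)\right)\right) = -5 + \left(-5 + n + w + w \left(5 - w\right)\right) = -10 + n + w + w \left(5 - w\right)$)
$j = 8589$ ($j = 21 + 3 \cdot 4 \cdot 6 \cdot 119 = 21 + 3 \cdot 24 \cdot 119 = 21 + 3 \cdot 2856 = 21 + 8568 = 8589$)
$j + y{\left(-200,-53 \right)} = 8589 - \left(263 - 200 \left(-5 - 200\right)\right) = 8589 - \left(263 + 41000\right) = 8589 - 41263 = -32674$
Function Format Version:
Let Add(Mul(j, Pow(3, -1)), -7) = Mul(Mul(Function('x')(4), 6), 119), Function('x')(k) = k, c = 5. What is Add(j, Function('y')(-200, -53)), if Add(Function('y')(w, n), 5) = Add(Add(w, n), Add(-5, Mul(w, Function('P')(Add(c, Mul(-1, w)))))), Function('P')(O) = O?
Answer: -32674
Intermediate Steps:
Function('y')(w, n) = Add(-10, n, w, Mul(w, Add(5, Mul(-1, w)))) (Function('y')(w, n) = Add(-5, Add(Add(w, n), Add(-5, Mul(w, Add(5, Mul(-1, w)))))) = Add(-5, Add(Add(n, w), Add(-5, Mul(w, Add(5, Mul(-1, w)))))) = Add(-5, Add(-5, n, w, Mul(w, Add(5, Mul(-1, w))))) = Add(-10, n, w, Mul(w, Add(5, Mul(-1, w)))))
j = 8589 (j = Add(21, Mul(3, Mul(Mul(4, 6), 119))) = Add(21, Mul(3, Mul(24, 119))) = Add(21, Mul(3, 2856)) = Add(21, 8568) = 8589)
Add(j, Function('y')(-200, -53)) = Add(8589, Add(-10, -53, -200, Mul(-1, -200, Add(-5, -200)))) = Add(8589, Add(-10, -53, -200, Mul(-1, -200, -205))) = Add(8589, Add(-10, -53, -200, -41000)) = Add(8589, -41263) = -32674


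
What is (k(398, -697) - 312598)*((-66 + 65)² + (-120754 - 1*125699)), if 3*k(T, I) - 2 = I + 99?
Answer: 231268092280/3 ≈ 7.7089e+10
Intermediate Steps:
k(T, I) = 101/3 + I/3 (k(T, I) = ⅔ + (I + 99)/3 = ⅔ + (99 + I)/3 = ⅔ + (33 + I/3) = 101/3 + I/3)
(k(398, -697) - 312598)*((-66 + 65)² + (-120754 - 1*125699)) = ((101/3 + (⅓)*(-697)) - 312598)*((-66 + 65)² + (-120754 - 1*125699)) = ((101/3 - 697/3) - 312598)*((-1)² + (-120754 - 125699)) = (-596/3 - 312598)*(1 - 246453) = -938390/3*(-246452) = 231268092280/3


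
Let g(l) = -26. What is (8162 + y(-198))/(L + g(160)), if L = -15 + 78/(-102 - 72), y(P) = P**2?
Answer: -686807/601 ≈ -1142.8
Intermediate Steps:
L = -448/29 (L = -15 + 78/(-174) = -15 + 78*(-1/174) = -15 - 13/29 = -448/29 ≈ -15.448)
(8162 + y(-198))/(L + g(160)) = (8162 + (-198)**2)/(-448/29 - 26) = (8162 + 39204)/(-1202/29) = 47366*(-29/1202) = -686807/601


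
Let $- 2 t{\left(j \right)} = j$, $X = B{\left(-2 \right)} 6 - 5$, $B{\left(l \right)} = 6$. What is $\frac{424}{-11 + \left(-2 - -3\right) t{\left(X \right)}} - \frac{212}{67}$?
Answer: $- \frac{1284}{67} \approx -19.164$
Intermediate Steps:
$X = 31$ ($X = 6 \cdot 6 - 5 = 36 - 5 = 31$)
$t{\left(j \right)} = - \frac{j}{2}$
$\frac{424}{-11 + \left(-2 - -3\right) t{\left(X \right)}} - \frac{212}{67} = \frac{424}{-11 + \left(-2 - -3\right) \left(\left(- \frac{1}{2}\right) 31\right)} - \frac{212}{67} = \frac{424}{-11 + \left(-2 + 3\right) \left(- \frac{31}{2}\right)} - \frac{212}{67} = \frac{424}{-11 + 1 \left(- \frac{31}{2}\right)} - \frac{212}{67} = \frac{424}{-11 - \frac{31}{2}} - \frac{212}{67} = \frac{424}{- \frac{53}{2}} - \frac{212}{67} = 424 \left(- \frac{2}{53}\right) - \frac{212}{67} = -16 - \frac{212}{67} = - \frac{1284}{67}$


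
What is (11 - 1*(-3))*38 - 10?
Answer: 522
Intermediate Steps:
(11 - 1*(-3))*38 - 10 = (11 + 3)*38 - 10 = 14*38 - 10 = 532 - 10 = 522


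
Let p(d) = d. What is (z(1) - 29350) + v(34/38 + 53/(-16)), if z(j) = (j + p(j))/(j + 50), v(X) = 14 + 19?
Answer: -1495165/51 ≈ -29317.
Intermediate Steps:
v(X) = 33
z(j) = 2*j/(50 + j) (z(j) = (j + j)/(j + 50) = (2*j)/(50 + j) = 2*j/(50 + j))
(z(1) - 29350) + v(34/38 + 53/(-16)) = (2*1/(50 + 1) - 29350) + 33 = (2*1/51 - 29350) + 33 = (2*1*(1/51) - 29350) + 33 = (2/51 - 29350) + 33 = -1496848/51 + 33 = -1495165/51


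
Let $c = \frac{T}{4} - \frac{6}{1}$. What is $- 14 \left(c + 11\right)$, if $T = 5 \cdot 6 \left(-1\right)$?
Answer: $35$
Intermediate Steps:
$T = -30$ ($T = 30 \left(-1\right) = -30$)
$c = - \frac{27}{2}$ ($c = - \frac{30}{4} - \frac{6}{1} = \left(-30\right) \frac{1}{4} - 6 = - \frac{15}{2} - 6 = - \frac{27}{2} \approx -13.5$)
$- 14 \left(c + 11\right) = - 14 \left(- \frac{27}{2} + 11\right) = \left(-14\right) \left(- \frac{5}{2}\right) = 35$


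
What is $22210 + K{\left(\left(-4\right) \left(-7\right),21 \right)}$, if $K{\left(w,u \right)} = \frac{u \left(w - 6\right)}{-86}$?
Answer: $\frac{954799}{43} \approx 22205.0$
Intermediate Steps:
$K{\left(w,u \right)} = - \frac{u \left(-6 + w\right)}{86}$ ($K{\left(w,u \right)} = u \left(-6 + w\right) \left(- \frac{1}{86}\right) = - \frac{u \left(-6 + w\right)}{86}$)
$22210 + K{\left(\left(-4\right) \left(-7\right),21 \right)} = 22210 + \frac{1}{86} \cdot 21 \left(6 - \left(-4\right) \left(-7\right)\right) = 22210 + \frac{1}{86} \cdot 21 \left(6 - 28\right) = 22210 + \frac{1}{86} \cdot 21 \left(-22\right) = 22210 - \frac{231}{43} = \frac{954799}{43}$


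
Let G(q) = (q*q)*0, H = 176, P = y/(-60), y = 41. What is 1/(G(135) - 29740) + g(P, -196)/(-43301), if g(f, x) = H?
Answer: -5277541/1287771740 ≈ -0.0040982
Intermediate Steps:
P = -41/60 (P = 41/(-60) = 41*(-1/60) = -41/60 ≈ -0.68333)
g(f, x) = 176
G(q) = 0 (G(q) = q²*0 = 0)
1/(G(135) - 29740) + g(P, -196)/(-43301) = 1/(0 - 29740) + 176/(-43301) = 1/(-29740) + 176*(-1/43301) = -1/29740 - 176/43301 = -5277541/1287771740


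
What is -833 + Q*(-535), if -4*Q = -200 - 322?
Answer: -141301/2 ≈ -70651.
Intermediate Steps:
Q = 261/2 (Q = -(-200 - 322)/4 = -¼*(-522) = 261/2 ≈ 130.50)
-833 + Q*(-535) = -833 + (261/2)*(-535) = -833 - 139635/2 = -141301/2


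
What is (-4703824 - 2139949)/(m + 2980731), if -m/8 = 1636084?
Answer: 6843773/10107941 ≈ 0.67707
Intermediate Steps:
m = -13088672 (m = -8*1636084 = -13088672)
(-4703824 - 2139949)/(m + 2980731) = (-4703824 - 2139949)/(-13088672 + 2980731) = -6843773/(-10107941) = -6843773*(-1/10107941) = 6843773/10107941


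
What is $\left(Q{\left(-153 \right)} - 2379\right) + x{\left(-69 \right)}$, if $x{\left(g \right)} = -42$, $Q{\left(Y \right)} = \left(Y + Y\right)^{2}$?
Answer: $91215$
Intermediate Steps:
$Q{\left(Y \right)} = 4 Y^{2}$ ($Q{\left(Y \right)} = \left(2 Y\right)^{2} = 4 Y^{2}$)
$\left(Q{\left(-153 \right)} - 2379\right) + x{\left(-69 \right)} = \left(4 \left(-153\right)^{2} - 2379\right) - 42 = \left(4 \cdot 23409 - 2379\right) - 42 = \left(93636 - 2379\right) - 42 = 91257 - 42 = 91215$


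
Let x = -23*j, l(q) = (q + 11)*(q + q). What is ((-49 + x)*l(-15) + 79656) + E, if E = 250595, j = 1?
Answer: 321611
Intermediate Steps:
l(q) = 2*q*(11 + q) (l(q) = (11 + q)*(2*q) = 2*q*(11 + q))
x = -23 (x = -23*1 = -23)
((-49 + x)*l(-15) + 79656) + E = ((-49 - 23)*(2*(-15)*(11 - 15)) + 79656) + 250595 = (-144*(-15)*(-4) + 79656) + 250595 = (-72*120 + 79656) + 250595 = (-8640 + 79656) + 250595 = 71016 + 250595 = 321611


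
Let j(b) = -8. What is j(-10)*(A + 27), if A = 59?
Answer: -688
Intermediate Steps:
j(-10)*(A + 27) = -8*(59 + 27) = -8*86 = -688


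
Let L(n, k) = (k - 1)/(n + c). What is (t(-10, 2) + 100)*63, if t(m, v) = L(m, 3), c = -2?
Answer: 12579/2 ≈ 6289.5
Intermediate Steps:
L(n, k) = (-1 + k)/(-2 + n) (L(n, k) = (k - 1)/(n - 2) = (-1 + k)/(-2 + n))
t(m, v) = 2/(-2 + m) (t(m, v) = (-1 + 3)/(-2 + m) = 2/(-2 + m))
(t(-10, 2) + 100)*63 = (2/(-2 - 10) + 100)*63 = (2/(-12) + 100)*63 = (2*(-1/12) + 100)*63 = (-⅙ + 100)*63 = (599/6)*63 = 12579/2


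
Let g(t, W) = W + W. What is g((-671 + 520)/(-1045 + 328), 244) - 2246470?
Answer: -2245982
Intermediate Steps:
g(t, W) = 2*W
g((-671 + 520)/(-1045 + 328), 244) - 2246470 = 2*244 - 2246470 = 488 - 2246470 = -2245982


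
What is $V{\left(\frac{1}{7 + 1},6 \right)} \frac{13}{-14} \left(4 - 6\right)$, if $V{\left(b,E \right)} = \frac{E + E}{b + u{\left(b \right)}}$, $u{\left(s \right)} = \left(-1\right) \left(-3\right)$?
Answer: $\frac{1248}{175} \approx 7.1314$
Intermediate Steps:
$u{\left(s \right)} = 3$
$V{\left(b,E \right)} = \frac{2 E}{3 + b}$ ($V{\left(b,E \right)} = \frac{E + E}{b + 3} = \frac{2 E}{3 + b}$)
$V{\left(\frac{1}{7 + 1},6 \right)} \frac{13}{-14} \left(4 - 6\right) = 2 \cdot 6 \frac{1}{3 + \frac{1}{7 + 1}} \frac{13}{-14} \left(4 - 6\right) = 2 \cdot 6 \frac{1}{3 + \frac{1}{8}} \cdot 13 \left(- \frac{1}{14}\right) \left(4 - 6\right) = 2 \cdot 6 \frac{1}{3 + \frac{1}{8}} \left(- \frac{13}{14}\right) \left(-2\right) = 2 \cdot 6 \frac{1}{\frac{25}{8}} \left(- \frac{13}{14}\right) \left(-2\right) = 2 \cdot 6 \cdot \frac{8}{25} \left(- \frac{13}{14}\right) \left(-2\right) = \frac{96}{25} \left(- \frac{13}{14}\right) \left(-2\right) = \left(- \frac{624}{175}\right) \left(-2\right) = \frac{1248}{175}$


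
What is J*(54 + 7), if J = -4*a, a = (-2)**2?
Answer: -976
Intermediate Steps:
a = 4
J = -16 (J = -4*4 = -16)
J*(54 + 7) = -16*(54 + 7) = -16*61 = -976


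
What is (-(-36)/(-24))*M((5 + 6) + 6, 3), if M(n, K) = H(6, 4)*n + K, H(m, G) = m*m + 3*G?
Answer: -2457/2 ≈ -1228.5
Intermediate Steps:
H(m, G) = m**2 + 3*G
M(n, K) = K + 48*n (M(n, K) = (6**2 + 3*4)*n + K = (36 + 12)*n + K = 48*n + K = K + 48*n)
(-(-36)/(-24))*M((5 + 6) + 6, 3) = (-(-36)/(-24))*(3 + 48*((5 + 6) + 6)) = (-(-36)*(-1)/24)*(3 + 48*(11 + 6)) = (-12*1/8)*(3 + 48*17) = -3*(3 + 816)/2 = -3/2*819 = -2457/2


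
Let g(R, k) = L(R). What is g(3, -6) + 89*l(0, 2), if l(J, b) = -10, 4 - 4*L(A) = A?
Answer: -3559/4 ≈ -889.75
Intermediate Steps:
L(A) = 1 - A/4
g(R, k) = 1 - R/4
g(3, -6) + 89*l(0, 2) = (1 - ¼*3) + 89*(-10) = (1 - ¾) - 890 = ¼ - 890 = -3559/4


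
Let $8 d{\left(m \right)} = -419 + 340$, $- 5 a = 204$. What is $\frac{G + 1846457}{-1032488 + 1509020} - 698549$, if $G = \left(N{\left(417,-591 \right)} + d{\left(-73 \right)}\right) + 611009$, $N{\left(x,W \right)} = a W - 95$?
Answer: $- \frac{211351409901}{302560} \approx -6.9854 \cdot 10^{5}$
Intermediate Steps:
$a = - \frac{204}{5}$ ($a = \left(- \frac{1}{5}\right) 204 = - \frac{204}{5} \approx -40.8$)
$N{\left(x,W \right)} = -95 - \frac{204 W}{5}$ ($N{\left(x,W \right)} = - \frac{204 W}{5} - 95 = -95 - \frac{204 W}{5}$)
$d{\left(m \right)} = - \frac{79}{8}$ ($d{\left(m \right)} = \frac{-419 + 340}{8} = \frac{1}{8} \left(-79\right) = - \frac{79}{8}$)
$G = \frac{25400677}{40}$ ($G = \left(\left(-95 - - \frac{120564}{5}\right) - \frac{79}{8}\right) + 611009 = \left(\left(-95 + \frac{120564}{5}\right) - \frac{79}{8}\right) + 611009 = \left(\frac{120089}{5} - \frac{79}{8}\right) + 611009 = \frac{960317}{40} + 611009 = \frac{25400677}{40} \approx 6.3502 \cdot 10^{5}$)
$\frac{G + 1846457}{-1032488 + 1509020} - 698549 = \frac{\frac{25400677}{40} + 1846457}{-1032488 + 1509020} - 698549 = \frac{99258957}{40 \cdot 476532} - 698549 = \frac{99258957}{40} \cdot \frac{1}{476532} - 698549 = \frac{1575539}{302560} - 698549 = - \frac{211351409901}{302560}$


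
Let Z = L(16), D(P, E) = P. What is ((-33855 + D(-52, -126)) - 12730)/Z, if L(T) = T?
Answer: -46637/16 ≈ -2914.8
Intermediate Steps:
Z = 16
((-33855 + D(-52, -126)) - 12730)/Z = ((-33855 - 52) - 12730)/16 = (-33907 - 12730)*(1/16) = -46637*1/16 = -46637/16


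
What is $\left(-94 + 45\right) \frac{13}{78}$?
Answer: $- \frac{49}{6} \approx -8.1667$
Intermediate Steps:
$\left(-94 + 45\right) \frac{13}{78} = - 49 \cdot 13 \cdot \frac{1}{78} = \left(-49\right) \frac{1}{6} = - \frac{49}{6}$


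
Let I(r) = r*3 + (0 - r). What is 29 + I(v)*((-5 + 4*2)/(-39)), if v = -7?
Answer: 391/13 ≈ 30.077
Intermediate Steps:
I(r) = 2*r (I(r) = 3*r - r = 2*r)
29 + I(v)*((-5 + 4*2)/(-39)) = 29 + (2*(-7))*((-5 + 4*2)/(-39)) = 29 - 14*(-5 + 8)*(-1)/39 = 29 - 42*(-1)/39 = 29 - 14*(-1/13) = 29 + 14/13 = 391/13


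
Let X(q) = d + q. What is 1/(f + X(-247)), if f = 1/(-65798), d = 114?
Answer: -65798/8751135 ≈ -0.0075188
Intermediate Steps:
X(q) = 114 + q
f = -1/65798 ≈ -1.5198e-5
1/(f + X(-247)) = 1/(-1/65798 + (114 - 247)) = 1/(-1/65798 - 133) = 1/(-8751135/65798) = -65798/8751135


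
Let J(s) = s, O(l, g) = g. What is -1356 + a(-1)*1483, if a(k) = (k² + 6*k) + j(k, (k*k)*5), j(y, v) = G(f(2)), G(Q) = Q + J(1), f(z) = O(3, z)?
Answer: -4322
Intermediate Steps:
f(z) = z
G(Q) = 1 + Q (G(Q) = Q + 1 = 1 + Q)
j(y, v) = 3 (j(y, v) = 1 + 2 = 3)
a(k) = 3 + k² + 6*k (a(k) = (k² + 6*k) + 3 = 3 + k² + 6*k)
-1356 + a(-1)*1483 = -1356 + (3 + (-1)² + 6*(-1))*1483 = -1356 + (3 + 1 - 6)*1483 = -1356 - 2*1483 = -1356 - 2966 = -4322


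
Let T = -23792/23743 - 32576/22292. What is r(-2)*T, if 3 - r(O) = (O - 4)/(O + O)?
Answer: -488933712/132319739 ≈ -3.6951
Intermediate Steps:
T = -325955808/132319739 (T = -23792*1/23743 - 32576*1/22292 = -23792/23743 - 8144/5573 = -325955808/132319739 ≈ -2.4634)
r(O) = 3 - (-4 + O)/(2*O) (r(O) = 3 - (O - 4)/(O + O) = 3 - (-4 + O)/(2*O))
r(-2)*T = (5/2 + 2/(-2))*(-325955808/132319739) = (5/2 + 2*(-1/2))*(-325955808/132319739) = (5/2 - 1)*(-325955808/132319739) = (3/2)*(-325955808/132319739) = -488933712/132319739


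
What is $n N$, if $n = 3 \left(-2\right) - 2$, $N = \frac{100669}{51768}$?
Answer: $- \frac{100669}{6471} \approx -15.557$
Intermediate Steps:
$N = \frac{100669}{51768}$ ($N = 100669 \cdot \frac{1}{51768} = \frac{100669}{51768} \approx 1.9446$)
$n = -8$ ($n = -6 - 2 = -8$)
$n N = \left(-8\right) \frac{100669}{51768} = - \frac{100669}{6471}$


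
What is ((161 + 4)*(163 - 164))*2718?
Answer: -448470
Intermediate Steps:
((161 + 4)*(163 - 164))*2718 = (165*(-1))*2718 = -165*2718 = -448470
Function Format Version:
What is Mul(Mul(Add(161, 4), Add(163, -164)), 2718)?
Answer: -448470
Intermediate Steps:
Mul(Mul(Add(161, 4), Add(163, -164)), 2718) = Mul(Mul(165, -1), 2718) = Mul(-165, 2718) = -448470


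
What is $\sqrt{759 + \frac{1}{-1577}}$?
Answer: $\frac{\sqrt{1887577534}}{1577} \approx 27.55$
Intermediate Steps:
$\sqrt{759 + \frac{1}{-1577}} = \sqrt{759 - \frac{1}{1577}} = \sqrt{\frac{1196942}{1577}} = \frac{\sqrt{1887577534}}{1577}$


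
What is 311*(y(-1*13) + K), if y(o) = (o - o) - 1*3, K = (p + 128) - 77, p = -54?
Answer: -1866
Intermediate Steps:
K = -3 (K = (-54 + 128) - 77 = 74 - 77 = -3)
y(o) = -3 (y(o) = 0 - 3 = -3)
311*(y(-1*13) + K) = 311*(-3 - 3) = 311*(-6) = -1866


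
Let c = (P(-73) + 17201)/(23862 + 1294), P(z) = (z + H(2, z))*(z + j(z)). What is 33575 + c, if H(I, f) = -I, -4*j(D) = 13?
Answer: 3378542479/100624 ≈ 33576.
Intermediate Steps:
j(D) = -13/4 (j(D) = -1/4*13 = -13/4)
P(z) = (-2 + z)*(-13/4 + z) (P(z) = (z - 1*2)*(z - 13/4) = (z - 2)*(-13/4 + z) = (-2 + z)*(-13/4 + z))
c = 91679/100624 (c = ((13/2 + (-73)**2 - 21/4*(-73)) + 17201)/(23862 + 1294) = ((13/2 + 5329 + 1533/4) + 17201)/25156 = (22875/4 + 17201)*(1/25156) = (91679/4)*(1/25156) = 91679/100624 ≈ 0.91110)
33575 + c = 33575 + 91679/100624 = 3378542479/100624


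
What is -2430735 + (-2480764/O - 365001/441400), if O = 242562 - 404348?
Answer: -86791719642508093/35706170200 ≈ -2.4307e+6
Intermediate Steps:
O = -161786
-2430735 + (-2480764/O - 365001/441400) = -2430735 + (-2480764/(-161786) - 365001/441400) = -2430735 + (-2480764*(-1/161786) - 365001*1/441400) = -2430735 + (1240382/80893 - 365001/441400) = -2430735 + 517978588907/35706170200 = -86791719642508093/35706170200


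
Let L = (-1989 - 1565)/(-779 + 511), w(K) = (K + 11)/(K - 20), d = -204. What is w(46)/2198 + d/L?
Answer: -1562096439/101551996 ≈ -15.382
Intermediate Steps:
w(K) = (11 + K)/(-20 + K)
L = 1777/134 (L = -3554/(-268) = -3554*(-1/268) = 1777/134 ≈ 13.261)
w(46)/2198 + d/L = ((11 + 46)/(-20 + 46))/2198 - 204/1777/134 = (57/26)*(1/2198) - 204*134/1777 = ((1/26)*57)*(1/2198) - 27336/1777 = (57/26)*(1/2198) - 27336/1777 = 57/57148 - 27336/1777 = -1562096439/101551996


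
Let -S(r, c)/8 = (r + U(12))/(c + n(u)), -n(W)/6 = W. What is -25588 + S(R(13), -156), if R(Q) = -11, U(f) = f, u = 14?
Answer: -767639/30 ≈ -25588.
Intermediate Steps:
n(W) = -6*W
S(r, c) = -8*(12 + r)/(-84 + c) (S(r, c) = -8*(r + 12)/(c - 6*14) = -8*(12 + r)/(c - 84) = -8*(12 + r)/(-84 + c))
-25588 + S(R(13), -156) = -25588 + 8*(-12 - 1*(-11))/(-84 - 156) = -25588 + 8*(-12 + 11)/(-240) = -25588 + 8*(-1/240)*(-1) = -25588 + 1/30 = -767639/30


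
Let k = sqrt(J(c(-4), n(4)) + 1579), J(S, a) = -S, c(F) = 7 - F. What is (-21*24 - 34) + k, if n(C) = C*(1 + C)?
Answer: -538 + 28*sqrt(2) ≈ -498.40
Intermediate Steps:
k = 28*sqrt(2) (k = sqrt(-(7 - 1*(-4)) + 1579) = sqrt(-(7 + 4) + 1579) = sqrt(-1*11 + 1579) = sqrt(-11 + 1579) = sqrt(1568) = 28*sqrt(2) ≈ 39.598)
(-21*24 - 34) + k = (-21*24 - 34) + 28*sqrt(2) = (-504 - 34) + 28*sqrt(2) = -538 + 28*sqrt(2)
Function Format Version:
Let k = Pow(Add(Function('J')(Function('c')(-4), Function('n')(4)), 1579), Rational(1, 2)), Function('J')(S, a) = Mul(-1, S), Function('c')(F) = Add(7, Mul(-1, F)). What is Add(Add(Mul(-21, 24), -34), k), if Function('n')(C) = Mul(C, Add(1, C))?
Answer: Add(-538, Mul(28, Pow(2, Rational(1, 2)))) ≈ -498.40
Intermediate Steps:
k = Mul(28, Pow(2, Rational(1, 2))) (k = Pow(Add(Mul(-1, Add(7, Mul(-1, -4))), 1579), Rational(1, 2)) = Pow(Add(Mul(-1, Add(7, 4)), 1579), Rational(1, 2)) = Pow(Add(Mul(-1, 11), 1579), Rational(1, 2)) = Pow(Add(-11, 1579), Rational(1, 2)) = Pow(1568, Rational(1, 2)) = Mul(28, Pow(2, Rational(1, 2))) ≈ 39.598)
Add(Add(Mul(-21, 24), -34), k) = Add(Add(Mul(-21, 24), -34), Mul(28, Pow(2, Rational(1, 2)))) = Add(Add(-504, -34), Mul(28, Pow(2, Rational(1, 2)))) = Add(-538, Mul(28, Pow(2, Rational(1, 2))))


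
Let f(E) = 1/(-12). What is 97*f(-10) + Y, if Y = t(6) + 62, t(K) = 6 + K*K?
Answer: 1151/12 ≈ 95.917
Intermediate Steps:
t(K) = 6 + K²
f(E) = -1/12
Y = 104 (Y = (6 + 6²) + 62 = (6 + 36) + 62 = 42 + 62 = 104)
97*f(-10) + Y = 97*(-1/12) + 104 = -97/12 + 104 = 1151/12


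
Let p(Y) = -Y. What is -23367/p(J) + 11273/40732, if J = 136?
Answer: 14019379/81464 ≈ 172.09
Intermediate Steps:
-23367/p(J) + 11273/40732 = -23367/((-1*136)) + 11273/40732 = -23367/(-136) + 11273*(1/40732) = -23367*(-1/136) + 11273/40732 = 23367/136 + 11273/40732 = 14019379/81464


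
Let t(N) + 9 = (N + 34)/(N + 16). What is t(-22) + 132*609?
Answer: 80377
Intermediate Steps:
t(N) = -9 + (34 + N)/(16 + N) (t(N) = -9 + (N + 34)/(N + 16) = -9 + (34 + N)/(16 + N))
t(-22) + 132*609 = 2*(-55 - 4*(-22))/(16 - 22) + 132*609 = 2*(-55 + 88)/(-6) + 80388 = 2*(-⅙)*33 + 80388 = -11 + 80388 = 80377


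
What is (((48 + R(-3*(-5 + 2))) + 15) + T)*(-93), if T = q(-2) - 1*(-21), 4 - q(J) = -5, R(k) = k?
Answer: -9486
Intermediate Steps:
q(J) = 9 (q(J) = 4 - 1*(-5) = 4 + 5 = 9)
T = 30 (T = 9 - 1*(-21) = 9 + 21 = 30)
(((48 + R(-3*(-5 + 2))) + 15) + T)*(-93) = (((48 - 3*(-5 + 2)) + 15) + 30)*(-93) = (((48 - 3*(-3)) + 15) + 30)*(-93) = (((48 + 9) + 15) + 30)*(-93) = ((57 + 15) + 30)*(-93) = (72 + 30)*(-93) = 102*(-93) = -9486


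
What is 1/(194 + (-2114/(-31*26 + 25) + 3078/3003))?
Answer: 71071/14052994 ≈ 0.0050574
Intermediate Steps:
1/(194 + (-2114/(-31*26 + 25) + 3078/3003)) = 1/(194 + (-2114/(-806 + 25) + 3078*(1/3003))) = 1/(194 + (-2114/(-781) + 1026/1001)) = 1/(194 + (-2114*(-1/781) + 1026/1001)) = 1/(194 + (2114/781 + 1026/1001)) = 1/(194 + 265220/71071) = 1/(14052994/71071) = 71071/14052994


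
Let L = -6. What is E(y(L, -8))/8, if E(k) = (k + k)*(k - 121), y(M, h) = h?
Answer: 258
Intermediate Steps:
E(k) = 2*k*(-121 + k) (E(k) = (2*k)*(-121 + k) = 2*k*(-121 + k))
E(y(L, -8))/8 = (2*(-8)*(-121 - 8))/8 = (2*(-8)*(-129))/8 = (⅛)*2064 = 258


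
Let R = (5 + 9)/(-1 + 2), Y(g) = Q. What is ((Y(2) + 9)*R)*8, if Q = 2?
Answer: 1232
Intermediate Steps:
Y(g) = 2
R = 14 (R = 14/1 = 14*1 = 14)
((Y(2) + 9)*R)*8 = ((2 + 9)*14)*8 = (11*14)*8 = 154*8 = 1232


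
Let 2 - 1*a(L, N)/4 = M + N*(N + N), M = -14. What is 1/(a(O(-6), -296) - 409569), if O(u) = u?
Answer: -1/1110433 ≈ -9.0055e-7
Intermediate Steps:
a(L, N) = 64 - 8*N**2 (a(L, N) = 8 - 4*(-14 + N*(N + N)) = 8 - 4*(-14 + N*(2*N)) = 8 - 4*(-14 + 2*N**2) = 8 + (56 - 8*N**2) = 64 - 8*N**2)
1/(a(O(-6), -296) - 409569) = 1/((64 - 8*(-296)**2) - 409569) = 1/((64 - 8*87616) - 409569) = 1/((64 - 700928) - 409569) = 1/(-700864 - 409569) = 1/(-1110433) = -1/1110433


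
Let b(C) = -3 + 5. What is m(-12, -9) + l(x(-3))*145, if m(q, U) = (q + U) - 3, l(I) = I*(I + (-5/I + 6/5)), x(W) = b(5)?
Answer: 179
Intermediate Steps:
b(C) = 2
x(W) = 2
l(I) = I*(6/5 + I - 5/I) (l(I) = I*(I + (-5/I + 6*(⅕))) = I*(I + (-5/I + 6/5)) = I*(I + (6/5 - 5/I)) = I*(6/5 + I - 5/I))
m(q, U) = -3 + U + q (m(q, U) = (U + q) - 3 = -3 + U + q)
m(-12, -9) + l(x(-3))*145 = (-3 - 9 - 12) + (-5 + 2² + (6/5)*2)*145 = -24 + (-5 + 4 + 12/5)*145 = -24 + (7/5)*145 = -24 + 203 = 179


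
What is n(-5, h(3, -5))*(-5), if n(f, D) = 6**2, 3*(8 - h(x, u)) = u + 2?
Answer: -180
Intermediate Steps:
h(x, u) = 22/3 - u/3 (h(x, u) = 8 - (u + 2)/3 = 8 - (2 + u)/3 = 8 + (-2/3 - u/3) = 22/3 - u/3)
n(f, D) = 36
n(-5, h(3, -5))*(-5) = 36*(-5) = -180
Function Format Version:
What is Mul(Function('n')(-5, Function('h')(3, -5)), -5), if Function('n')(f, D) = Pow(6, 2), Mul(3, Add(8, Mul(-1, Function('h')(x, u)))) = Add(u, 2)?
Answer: -180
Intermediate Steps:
Function('h')(x, u) = Add(Rational(22, 3), Mul(Rational(-1, 3), u)) (Function('h')(x, u) = Add(8, Mul(Rational(-1, 3), Add(u, 2))) = Add(8, Mul(Rational(-1, 3), Add(2, u))) = Add(8, Add(Rational(-2, 3), Mul(Rational(-1, 3), u))) = Add(Rational(22, 3), Mul(Rational(-1, 3), u)))
Function('n')(f, D) = 36
Mul(Function('n')(-5, Function('h')(3, -5)), -5) = Mul(36, -5) = -180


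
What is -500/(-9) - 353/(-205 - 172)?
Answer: 191677/3393 ≈ 56.492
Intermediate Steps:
-500/(-9) - 353/(-205 - 172) = -500*(-1/9) - 353/(-377) = 500/9 - 353*(-1/377) = 500/9 + 353/377 = 191677/3393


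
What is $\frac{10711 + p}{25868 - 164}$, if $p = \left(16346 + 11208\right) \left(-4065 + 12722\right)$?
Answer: $\frac{238545689}{25704} \approx 9280.5$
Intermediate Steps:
$p = 238534978$ ($p = 27554 \cdot 8657 = 238534978$)
$\frac{10711 + p}{25868 - 164} = \frac{10711 + 238534978}{25868 - 164} = \frac{238545689}{25704}$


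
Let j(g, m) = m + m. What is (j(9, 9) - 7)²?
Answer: 121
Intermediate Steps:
j(g, m) = 2*m
(j(9, 9) - 7)² = (2*9 - 7)² = (18 - 7)² = 11² = 121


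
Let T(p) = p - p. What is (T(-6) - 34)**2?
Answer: 1156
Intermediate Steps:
T(p) = 0
(T(-6) - 34)**2 = (0 - 34)**2 = (-34)**2 = 1156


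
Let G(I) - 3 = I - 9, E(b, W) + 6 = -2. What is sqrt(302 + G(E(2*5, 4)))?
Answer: 12*sqrt(2) ≈ 16.971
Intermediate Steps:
E(b, W) = -8 (E(b, W) = -6 - 2 = -8)
G(I) = -6 + I (G(I) = 3 + (I - 9) = 3 + (-9 + I) = -6 + I)
sqrt(302 + G(E(2*5, 4))) = sqrt(302 + (-6 - 8)) = sqrt(302 - 14) = sqrt(288) = 12*sqrt(2)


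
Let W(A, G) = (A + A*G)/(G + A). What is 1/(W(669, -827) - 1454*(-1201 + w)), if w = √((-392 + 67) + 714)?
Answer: 10920198677/19102500712106885 + 9074414*√389/19102500712106885 ≈ 5.8103e-7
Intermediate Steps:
w = √389 (w = √(-325 + 714) = √389 ≈ 19.723)
W(A, G) = (A + A*G)/(A + G)
1/(W(669, -827) - 1454*(-1201 + w)) = 1/(669*(1 - 827)/(669 - 827) - 1454*(-1201 + √389)) = 1/(669*(-826)/(-158) + (1746254 - 1454*√389)) = 1/(669*(-1/158)*(-826) + (1746254 - 1454*√389)) = 1/(276297/79 + (1746254 - 1454*√389)) = 1/(138230363/79 - 1454*√389)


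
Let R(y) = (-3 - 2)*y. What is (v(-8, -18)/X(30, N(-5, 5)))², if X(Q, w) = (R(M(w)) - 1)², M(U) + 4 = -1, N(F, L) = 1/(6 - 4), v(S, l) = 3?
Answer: 1/36864 ≈ 2.7127e-5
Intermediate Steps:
N(F, L) = ½ (N(F, L) = 1/2 = ½)
M(U) = -5 (M(U) = -4 - 1 = -5)
R(y) = -5*y
X(Q, w) = 576 (X(Q, w) = (-5*(-5) - 1)² = (25 - 1)² = 24² = 576)
(v(-8, -18)/X(30, N(-5, 5)))² = (3/576)² = (3*(1/576))² = (1/192)² = 1/36864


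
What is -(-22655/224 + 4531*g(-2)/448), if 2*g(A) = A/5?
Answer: 231081/2240 ≈ 103.16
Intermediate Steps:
g(A) = A/10 (g(A) = (A/5)/2 = A/10)
-(-22655/224 + 4531*g(-2)/448) = -40779/((-8*(-42))*(12/((1/10)*(-2) - 10))) = -40779/(336*(12/(-1/5 - 10))) = -40779/(336*(12/(-51/5))) = -40779/(336*(12*(-5/51))) = -40779/(336*(-20/17)) = -40779/(-6720/17) = -40779*(-17/6720) = 231081/2240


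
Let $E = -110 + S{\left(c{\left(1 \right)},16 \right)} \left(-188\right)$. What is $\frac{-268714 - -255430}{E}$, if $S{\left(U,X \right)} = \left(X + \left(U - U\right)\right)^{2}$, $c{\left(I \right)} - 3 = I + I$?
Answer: $\frac{6642}{24119} \approx 0.27538$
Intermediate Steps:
$c{\left(I \right)} = 3 + 2 I$ ($c{\left(I \right)} = 3 + \left(I + I\right) = 3 + 2 I$)
$S{\left(U,X \right)} = X^{2}$ ($S{\left(U,X \right)} = \left(X + 0\right)^{2} = X^{2}$)
$E = -48238$ ($E = -110 + 16^{2} \left(-188\right) = -110 + 256 \left(-188\right) = -110 - 48128 = -48238$)
$\frac{-268714 - -255430}{E} = \frac{-268714 - -255430}{-48238} = \left(-268714 + 255430\right) \left(- \frac{1}{48238}\right) = \left(-13284\right) \left(- \frac{1}{48238}\right) = \frac{6642}{24119}$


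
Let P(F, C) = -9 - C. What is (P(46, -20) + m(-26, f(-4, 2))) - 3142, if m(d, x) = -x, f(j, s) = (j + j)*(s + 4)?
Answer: -3083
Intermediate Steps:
f(j, s) = 2*j*(4 + s) (f(j, s) = (2*j)*(4 + s) = 2*j*(4 + s))
(P(46, -20) + m(-26, f(-4, 2))) - 3142 = ((-9 - 1*(-20)) - 2*(-4)*(4 + 2)) - 3142 = ((-9 + 20) - 2*(-4)*6) - 3142 = (11 - 1*(-48)) - 3142 = (11 + 48) - 3142 = 59 - 3142 = -3083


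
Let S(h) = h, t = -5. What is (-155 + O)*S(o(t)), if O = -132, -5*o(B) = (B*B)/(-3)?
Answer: -1435/3 ≈ -478.33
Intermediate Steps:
o(B) = B²/15 (o(B) = -B*B/(5*(-3)) = -B²*(-1)/(5*3) = -(-1)*B²/15 = B²/15)
(-155 + O)*S(o(t)) = (-155 - 132)*((1/15)*(-5)²) = -287*25/15 = -287*5/3 = -1435/3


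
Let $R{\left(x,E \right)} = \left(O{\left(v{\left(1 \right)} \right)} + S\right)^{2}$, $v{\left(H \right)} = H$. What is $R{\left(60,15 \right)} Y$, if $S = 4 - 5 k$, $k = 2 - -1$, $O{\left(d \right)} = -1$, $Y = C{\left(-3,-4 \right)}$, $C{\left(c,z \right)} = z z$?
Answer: $2304$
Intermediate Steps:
$C{\left(c,z \right)} = z^{2}$
$Y = 16$ ($Y = \left(-4\right)^{2} = 16$)
$k = 3$ ($k = 2 + 1 = 3$)
$S = -11$ ($S = 4 - 15 = -11$)
$R{\left(x,E \right)} = 144$ ($R{\left(x,E \right)} = \left(-1 - 11\right)^{2} = \left(-12\right)^{2} = 144$)
$R{\left(60,15 \right)} Y = 144 \cdot 16 = 2304$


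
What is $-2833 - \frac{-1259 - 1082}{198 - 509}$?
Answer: $- \frac{883404}{311} \approx -2840.5$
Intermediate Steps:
$-2833 - \frac{-1259 - 1082}{198 - 509} = -2833 - - \frac{2341}{-311} = -2833 - \left(-2341\right) \left(- \frac{1}{311}\right) = -2833 - \frac{2341}{311} = - \frac{883404}{311}$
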